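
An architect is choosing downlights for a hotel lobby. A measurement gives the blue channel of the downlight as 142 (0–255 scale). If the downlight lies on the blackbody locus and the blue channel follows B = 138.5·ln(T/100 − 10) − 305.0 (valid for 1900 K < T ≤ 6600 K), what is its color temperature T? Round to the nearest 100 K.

ln(t − 10) = (142 + 305.0) / 138.5 = 3.2274.
t − 10 = e^3.2274 = 25.215, so t = 35.215.
T = 100·t = 3521 K → 3500 K to the nearest 100 K.

3500 K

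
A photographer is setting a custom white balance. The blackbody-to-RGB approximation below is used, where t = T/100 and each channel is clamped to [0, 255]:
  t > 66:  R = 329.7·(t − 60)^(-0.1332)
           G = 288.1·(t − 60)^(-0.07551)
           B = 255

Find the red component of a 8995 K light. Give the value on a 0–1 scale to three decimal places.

0.822

t = 8995/100 = 89.95; the t > 66 branch applies.
R = 329.7·(89.95 − 60)^(-0.1332) = 329.7·29.95^(-0.1332) = 329.7·0.63583 = 209.635.
On a 0–1 scale: 209.635/255 = 0.8221 → 0.822.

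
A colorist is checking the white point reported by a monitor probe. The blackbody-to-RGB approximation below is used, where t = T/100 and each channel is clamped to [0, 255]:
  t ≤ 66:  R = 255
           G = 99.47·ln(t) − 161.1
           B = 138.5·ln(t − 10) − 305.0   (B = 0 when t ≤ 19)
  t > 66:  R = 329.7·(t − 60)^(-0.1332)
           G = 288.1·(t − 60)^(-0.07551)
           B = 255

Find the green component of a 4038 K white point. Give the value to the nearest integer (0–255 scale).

t = 4038/100 = 40.38; the t ≤ 66 branch applies.
G = 99.47·ln 40.38 − 161.1 = 99.47·3.6983 − 161.1 = 206.773.
Rounded: 207.

207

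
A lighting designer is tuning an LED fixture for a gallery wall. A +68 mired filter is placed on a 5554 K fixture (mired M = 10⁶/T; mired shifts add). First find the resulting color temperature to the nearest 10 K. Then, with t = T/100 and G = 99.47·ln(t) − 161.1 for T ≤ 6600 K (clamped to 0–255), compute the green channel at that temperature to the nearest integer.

207

M_in = 10⁶/5554 = 180.05; M_out = 180.05 + (+68) = 248.05.
T_out = 10⁶/248.05 = 4031.4 K → 4030 K; t = 40.3.
G = 99.47·ln 40.3 − 161.1 = 99.47·3.6964 − 161.1 = 206.576.
Rounded: 207.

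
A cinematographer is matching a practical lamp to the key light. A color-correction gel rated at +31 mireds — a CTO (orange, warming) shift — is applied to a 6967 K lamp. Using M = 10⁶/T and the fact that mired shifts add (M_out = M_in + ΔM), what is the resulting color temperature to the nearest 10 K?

5730 K

M_in = 10⁶/6967 = 143.53 mireds.
M_out = 143.53 + (+31) = 174.53 mireds.
T_out = 10⁶/174.53 = 5729.5 K → 5730 K.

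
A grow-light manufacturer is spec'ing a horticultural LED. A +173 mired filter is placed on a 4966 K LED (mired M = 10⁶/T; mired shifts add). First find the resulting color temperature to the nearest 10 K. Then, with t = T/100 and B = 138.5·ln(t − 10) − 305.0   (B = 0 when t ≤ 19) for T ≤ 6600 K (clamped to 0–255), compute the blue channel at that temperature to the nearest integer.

M_in = 10⁶/4966 = 201.37; M_out = 201.37 + (+173) = 374.37.
T_out = 10⁶/374.37 = 2671.2 K → 2670 K; t = 26.7.
B = 138.5·ln(26.7 − 10) − 305.0 = 138.5·ln 16.7 − 305.0 = 138.5·2.8154 − 305.0 = 84.934.
Rounded: 85.

85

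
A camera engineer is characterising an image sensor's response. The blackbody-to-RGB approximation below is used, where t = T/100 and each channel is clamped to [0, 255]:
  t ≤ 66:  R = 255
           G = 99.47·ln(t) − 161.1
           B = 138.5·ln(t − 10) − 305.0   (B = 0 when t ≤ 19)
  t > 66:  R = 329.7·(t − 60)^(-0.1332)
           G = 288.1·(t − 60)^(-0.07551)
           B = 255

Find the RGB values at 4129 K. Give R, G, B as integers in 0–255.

R=255, G=209, B=172

t = 4129/100 = 41.29; the t ≤ 66 branch applies.
R = 255 by definition for t ≤ 66.
G = 99.47·ln 41.29 − 161.1 = 99.47·3.7206 − 161.1 = 208.990.
B = 138.5·ln(41.29 − 10) − 305.0 = 138.5·ln 31.29 − 305.0 = 138.5·3.4433 − 305.0 = 171.897.
Rounded: (255, 209, 172).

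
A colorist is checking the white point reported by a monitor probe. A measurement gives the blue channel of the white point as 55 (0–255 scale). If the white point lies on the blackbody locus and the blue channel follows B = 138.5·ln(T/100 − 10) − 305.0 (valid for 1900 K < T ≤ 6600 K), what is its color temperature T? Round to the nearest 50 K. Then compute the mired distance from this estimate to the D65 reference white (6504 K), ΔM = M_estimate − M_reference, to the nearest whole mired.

ln(t − 10) = (55 + 305.0) / 138.5 = 2.5993.
t − 10 = e^2.5993 = 13.454, so t = 23.454.
T = 100·t = 2345 K → 2350 K to the nearest 50 K.
M_estimate = 10⁶/2350 = 425.53; M_reference = 10⁶/6504 = 153.75.
ΔM = 425.53 − 153.75 = 271.78 → +272 mireds.

+272 mireds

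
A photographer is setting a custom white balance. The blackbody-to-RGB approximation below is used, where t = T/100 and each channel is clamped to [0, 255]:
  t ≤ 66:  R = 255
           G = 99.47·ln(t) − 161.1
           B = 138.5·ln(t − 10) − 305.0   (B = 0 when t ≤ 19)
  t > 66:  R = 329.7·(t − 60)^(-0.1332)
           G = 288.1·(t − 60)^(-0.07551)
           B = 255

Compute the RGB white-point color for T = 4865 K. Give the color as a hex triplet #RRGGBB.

t = 4865/100 = 48.65; the t ≤ 66 branch applies.
R = 255 by definition for t ≤ 66.
G = 99.47·ln 48.65 − 161.1 = 99.47·3.8847 − 161.1 = 225.306.
B = 138.5·ln(48.65 − 10) − 305.0 = 138.5·ln 38.65 − 305.0 = 138.5·3.6545 − 305.0 = 201.155.
Rounded: (255, 225, 201).
In hex: #FFE1C9.

#FFE1C9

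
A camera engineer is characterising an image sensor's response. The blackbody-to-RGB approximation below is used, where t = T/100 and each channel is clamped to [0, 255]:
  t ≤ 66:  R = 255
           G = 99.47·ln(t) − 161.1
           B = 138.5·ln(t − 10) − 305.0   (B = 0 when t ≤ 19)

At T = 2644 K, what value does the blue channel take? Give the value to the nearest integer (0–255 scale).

83

t = 2644/100 = 26.44; the t ≤ 66 branch applies.
B = 138.5·ln(26.44 − 10) − 305.0 = 138.5·ln 16.44 − 305.0 = 138.5·2.7997 − 305.0 = 82.761.
Rounded: 83.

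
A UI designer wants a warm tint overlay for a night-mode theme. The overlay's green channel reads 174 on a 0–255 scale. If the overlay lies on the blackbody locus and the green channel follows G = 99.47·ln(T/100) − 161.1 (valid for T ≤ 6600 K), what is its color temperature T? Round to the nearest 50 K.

2900 K

ln t = (174 + 161.1) / 99.47 = 3.3689.
t = e^3.3689 = 29.045.
T = 100·t = 2905 K → 2900 K to the nearest 50 K.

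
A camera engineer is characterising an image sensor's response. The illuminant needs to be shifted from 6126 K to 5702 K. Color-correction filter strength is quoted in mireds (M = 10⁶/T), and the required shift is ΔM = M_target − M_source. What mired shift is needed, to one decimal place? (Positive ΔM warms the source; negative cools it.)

M_source = 10⁶/6126 = 163.239; M_target = 10⁶/5702 = 175.377.
ΔM = 175.377 − 163.239 = 12.138 → +12.1 mireds, a warming shift.

+12.1 mireds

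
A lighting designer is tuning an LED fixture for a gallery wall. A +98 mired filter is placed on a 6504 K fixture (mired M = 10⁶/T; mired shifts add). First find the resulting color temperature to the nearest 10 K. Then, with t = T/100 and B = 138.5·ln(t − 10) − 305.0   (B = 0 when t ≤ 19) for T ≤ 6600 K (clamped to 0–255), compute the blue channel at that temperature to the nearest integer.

165

M_in = 10⁶/6504 = 153.75; M_out = 153.75 + (+98) = 251.75.
T_out = 10⁶/251.75 = 3972.2 K → 3970 K; t = 39.7.
B = 138.5·ln(39.7 − 10) − 305.0 = 138.5·ln 29.7 − 305.0 = 138.5·3.3911 − 305.0 = 164.674.
Rounded: 165.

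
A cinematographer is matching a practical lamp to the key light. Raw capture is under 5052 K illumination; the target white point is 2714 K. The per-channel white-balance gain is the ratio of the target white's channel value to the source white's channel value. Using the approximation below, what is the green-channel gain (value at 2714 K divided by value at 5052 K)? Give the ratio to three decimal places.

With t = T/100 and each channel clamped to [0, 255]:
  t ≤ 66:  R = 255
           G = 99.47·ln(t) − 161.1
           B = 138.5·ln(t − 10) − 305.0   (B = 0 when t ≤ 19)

At 5052 K (t = 50.52):
  G = 99.47·ln 50.52 − 161.1 = 99.47·3.9224 − 161.1 = 229.058.
At 2714 K (t = 27.14):
  G = 99.47·ln 27.14 − 161.1 = 99.47·3.3010 − 161.1 = 167.251.
Gain = 167.251 / 229.058 = 0.7302 → 0.730.

0.730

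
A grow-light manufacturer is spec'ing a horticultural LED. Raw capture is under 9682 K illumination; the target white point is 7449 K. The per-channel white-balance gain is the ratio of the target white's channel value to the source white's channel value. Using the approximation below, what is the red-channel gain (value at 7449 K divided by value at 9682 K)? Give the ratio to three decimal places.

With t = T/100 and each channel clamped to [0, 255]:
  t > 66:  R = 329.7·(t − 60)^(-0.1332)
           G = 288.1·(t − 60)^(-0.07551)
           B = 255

At 9682 K (t = 96.82):
  R = 329.7·(96.82 − 60)^(-0.1332) = 329.7·36.82^(-0.1332) = 329.7·0.61858 = 203.947.
At 7449 K (t = 74.49):
  R = 329.7·(74.49 − 60)^(-0.1332) = 329.7·14.49^(-0.1332) = 329.7·0.70040 = 230.922.
Gain = 230.922 / 203.947 = 1.1323 → 1.132.

1.132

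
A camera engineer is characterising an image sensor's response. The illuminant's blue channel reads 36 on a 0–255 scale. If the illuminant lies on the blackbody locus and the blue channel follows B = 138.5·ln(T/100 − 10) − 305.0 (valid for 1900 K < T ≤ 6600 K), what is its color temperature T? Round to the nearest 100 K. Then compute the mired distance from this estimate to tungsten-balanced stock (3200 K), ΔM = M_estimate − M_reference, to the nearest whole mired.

ln(t − 10) = (36 + 305.0) / 138.5 = 2.4621.
t − 10 = e^2.4621 = 11.729, so t = 21.729.
T = 100·t = 2173 K → 2200 K to the nearest 100 K.
M_estimate = 10⁶/2200 = 454.55; M_reference = 10⁶/3200 = 312.50.
ΔM = 454.55 − 312.50 = 142.05 → +142 mireds.

+142 mireds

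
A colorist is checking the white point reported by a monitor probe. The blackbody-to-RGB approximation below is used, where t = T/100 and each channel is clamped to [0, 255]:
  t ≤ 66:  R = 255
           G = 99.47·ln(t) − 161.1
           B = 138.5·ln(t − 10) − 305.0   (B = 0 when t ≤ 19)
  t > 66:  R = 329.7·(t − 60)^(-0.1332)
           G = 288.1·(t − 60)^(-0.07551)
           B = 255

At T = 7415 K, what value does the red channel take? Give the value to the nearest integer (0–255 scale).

232

t = 7415/100 = 74.15; the t > 66 branch applies.
R = 329.7·(74.15 − 60)^(-0.1332) = 329.7·14.15^(-0.1332) = 329.7·0.70262 = 231.653.
Rounded: 232.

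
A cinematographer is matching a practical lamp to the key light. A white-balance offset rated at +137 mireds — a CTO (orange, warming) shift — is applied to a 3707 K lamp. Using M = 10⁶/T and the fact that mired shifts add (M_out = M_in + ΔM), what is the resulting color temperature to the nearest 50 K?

2450 K

M_in = 10⁶/3707 = 269.76 mireds.
M_out = 269.76 + (+137) = 406.76 mireds.
T_out = 10⁶/406.76 = 2458.5 K → 2450 K.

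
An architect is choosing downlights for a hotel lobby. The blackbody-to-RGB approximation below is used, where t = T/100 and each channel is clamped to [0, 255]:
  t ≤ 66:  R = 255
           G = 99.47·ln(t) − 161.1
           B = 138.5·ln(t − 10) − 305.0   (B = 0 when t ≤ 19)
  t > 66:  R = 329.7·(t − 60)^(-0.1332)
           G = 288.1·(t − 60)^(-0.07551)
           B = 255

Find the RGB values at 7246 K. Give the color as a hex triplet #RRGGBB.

t = 7246/100 = 72.46; the t > 66 branch applies.
R = 329.7·(72.46 − 60)^(-0.1332) = 329.7·12.46^(-0.1332) = 329.7·0.71462 = 235.611.
G = 288.1·(72.46 − 60)^(-0.07551) = 288.1·12.46^(-0.07551) = 288.1·0.82657 = 238.134.
B = 255 by definition for t > 66.
Rounded: (236, 238, 255).
In hex: #ECEEFF.

#ECEEFF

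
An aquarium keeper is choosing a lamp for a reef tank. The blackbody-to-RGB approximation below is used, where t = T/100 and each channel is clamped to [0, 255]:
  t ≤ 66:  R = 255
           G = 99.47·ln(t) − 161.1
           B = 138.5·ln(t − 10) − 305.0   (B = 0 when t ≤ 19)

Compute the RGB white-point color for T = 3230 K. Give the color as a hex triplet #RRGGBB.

t = 3230/100 = 32.3; the t ≤ 66 branch applies.
R = 255 by definition for t ≤ 66.
G = 99.47·ln 32.3 − 161.1 = 99.47·3.4751 − 161.1 = 184.565.
B = 138.5·ln(32.3 − 10) − 305.0 = 138.5·ln 22.3 − 305.0 = 138.5·3.1046 − 305.0 = 124.985.
Rounded: (255, 185, 125).
In hex: #FFB97D.

#FFB97D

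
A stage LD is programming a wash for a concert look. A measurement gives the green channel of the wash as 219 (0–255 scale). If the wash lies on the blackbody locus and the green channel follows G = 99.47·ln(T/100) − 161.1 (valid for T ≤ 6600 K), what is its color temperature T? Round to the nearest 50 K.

4550 K

ln t = (219 + 161.1) / 99.47 = 3.8213.
t = e^3.8213 = 45.661.
T = 100·t = 4566 K → 4550 K to the nearest 50 K.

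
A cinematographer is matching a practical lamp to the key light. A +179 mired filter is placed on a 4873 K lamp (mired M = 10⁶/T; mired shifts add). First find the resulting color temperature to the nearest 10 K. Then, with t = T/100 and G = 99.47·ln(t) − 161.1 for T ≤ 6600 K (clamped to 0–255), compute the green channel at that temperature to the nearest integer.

M_in = 10⁶/4873 = 205.21; M_out = 205.21 + (+179) = 384.21.
T_out = 10⁶/384.21 = 2602.7 K → 2600 K; t = 26.
G = 99.47·ln 26 − 161.1 = 99.47·3.2581 − 161.1 = 162.983.
Rounded: 163.

163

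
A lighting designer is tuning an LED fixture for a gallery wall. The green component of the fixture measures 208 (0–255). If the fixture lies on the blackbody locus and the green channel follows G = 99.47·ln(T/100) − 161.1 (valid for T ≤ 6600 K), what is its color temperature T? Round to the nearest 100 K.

ln t = (208 + 161.1) / 99.47 = 3.7107.
t = e^3.7107 = 40.881.
T = 100·t = 4088 K → 4100 K to the nearest 100 K.

4100 K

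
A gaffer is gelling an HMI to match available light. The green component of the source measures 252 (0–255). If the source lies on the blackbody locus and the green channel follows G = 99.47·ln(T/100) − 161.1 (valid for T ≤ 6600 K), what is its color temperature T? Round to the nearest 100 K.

ln t = (252 + 161.1) / 99.47 = 4.1530.
t = e^4.1530 = 63.625.
T = 100·t = 6363 K → 6400 K to the nearest 100 K.

6400 K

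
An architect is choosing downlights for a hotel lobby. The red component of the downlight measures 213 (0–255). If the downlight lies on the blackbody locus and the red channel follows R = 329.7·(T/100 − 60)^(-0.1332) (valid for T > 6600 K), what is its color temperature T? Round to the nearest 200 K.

(t − 60)^(-0.1332) = 213/329.7 = 0.64604.
t − 60 = 0.64604^(1/-0.1332) = 0.64604^(-7.508) = 26.575, so t = 86.575.
T = 100·t = 8657 K → 8600 K to the nearest 200 K.

8600 K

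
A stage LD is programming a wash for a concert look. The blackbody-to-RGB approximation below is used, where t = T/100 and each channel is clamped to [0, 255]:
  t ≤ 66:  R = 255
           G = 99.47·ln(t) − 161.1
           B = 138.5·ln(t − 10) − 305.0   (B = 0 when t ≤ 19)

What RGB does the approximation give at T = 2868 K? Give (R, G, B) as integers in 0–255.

t = 2868/100 = 28.68; the t ≤ 66 branch applies.
R = 255 by definition for t ≤ 66.
G = 99.47·ln 28.68 − 161.1 = 99.47·3.3562 − 161.1 = 172.741.
B = 138.5·ln(28.68 − 10) − 305.0 = 138.5·ln 18.68 − 305.0 = 138.5·2.9275 − 305.0 = 100.452.
Rounded: (255, 173, 100).

(255, 173, 100)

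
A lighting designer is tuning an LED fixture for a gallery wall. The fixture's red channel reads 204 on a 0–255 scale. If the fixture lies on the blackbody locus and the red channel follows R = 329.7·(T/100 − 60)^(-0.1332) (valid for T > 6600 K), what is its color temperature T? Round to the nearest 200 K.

9600 K

(t − 60)^(-0.1332) = 204/329.7 = 0.61874.
t − 60 = 0.61874^(1/-0.1332) = 0.61874^(-7.508) = 36.748, so t = 96.748.
T = 100·t = 9675 K → 9600 K to the nearest 200 K.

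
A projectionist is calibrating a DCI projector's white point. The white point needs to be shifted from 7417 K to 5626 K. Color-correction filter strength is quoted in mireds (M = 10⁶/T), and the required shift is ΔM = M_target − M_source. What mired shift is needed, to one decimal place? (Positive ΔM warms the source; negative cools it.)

M_source = 10⁶/7417 = 134.825; M_target = 10⁶/5626 = 177.746.
ΔM = 177.746 − 134.825 = 42.921 → +42.9 mireds, a warming shift.

+42.9 mireds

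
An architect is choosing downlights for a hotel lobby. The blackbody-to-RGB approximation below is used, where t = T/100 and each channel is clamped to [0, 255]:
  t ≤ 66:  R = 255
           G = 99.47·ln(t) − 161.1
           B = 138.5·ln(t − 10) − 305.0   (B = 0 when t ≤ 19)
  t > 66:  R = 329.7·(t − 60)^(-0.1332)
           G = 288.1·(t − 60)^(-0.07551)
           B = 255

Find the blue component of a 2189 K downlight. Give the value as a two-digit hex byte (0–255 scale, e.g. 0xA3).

t = 2189/100 = 21.89; the t ≤ 66 branch applies.
B = 138.5·ln(21.89 − 10) − 305.0 = 138.5·ln 11.89 − 305.0 = 138.5·2.4757 − 305.0 = 37.884.
Rounded: 38; in hex, 0x26.

0x26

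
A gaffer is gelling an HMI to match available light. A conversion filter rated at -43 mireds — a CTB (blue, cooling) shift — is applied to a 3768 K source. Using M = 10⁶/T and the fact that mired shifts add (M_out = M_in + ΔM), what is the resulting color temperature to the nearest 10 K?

4500 K

M_in = 10⁶/3768 = 265.39 mireds.
M_out = 265.39 + (-43) = 222.39 mireds.
T_out = 10⁶/222.39 = 4496.5 K → 4500 K.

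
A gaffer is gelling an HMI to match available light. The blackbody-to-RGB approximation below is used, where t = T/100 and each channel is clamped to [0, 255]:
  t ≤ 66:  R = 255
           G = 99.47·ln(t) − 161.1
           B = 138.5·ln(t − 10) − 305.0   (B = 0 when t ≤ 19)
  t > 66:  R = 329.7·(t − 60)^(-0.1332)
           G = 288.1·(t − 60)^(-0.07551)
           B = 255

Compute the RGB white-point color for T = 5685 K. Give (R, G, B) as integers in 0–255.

(255, 241, 228)

t = 5685/100 = 56.85; the t ≤ 66 branch applies.
R = 255 by definition for t ≤ 66.
G = 99.47·ln 56.85 − 161.1 = 99.47·4.0404 − 161.1 = 240.800.
B = 138.5·ln(56.85 − 10) − 305.0 = 138.5·ln 46.85 − 305.0 = 138.5·3.8470 − 305.0 = 227.803.
Rounded: (255, 241, 228).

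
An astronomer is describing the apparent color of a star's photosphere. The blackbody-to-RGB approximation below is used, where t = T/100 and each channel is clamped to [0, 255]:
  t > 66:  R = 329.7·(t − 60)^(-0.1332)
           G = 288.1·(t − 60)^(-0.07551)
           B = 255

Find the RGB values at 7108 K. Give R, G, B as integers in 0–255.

R=239, G=240, B=255

t = 7108/100 = 71.08; the t > 66 branch applies.
R = 329.7·(71.08 − 60)^(-0.1332) = 329.7·11.08^(-0.1332) = 329.7·0.72588 = 239.324.
G = 288.1·(71.08 − 60)^(-0.07551) = 288.1·11.08^(-0.07551) = 288.1·0.83392 = 240.254.
B = 255 by definition for t > 66.
Rounded: (239, 240, 255).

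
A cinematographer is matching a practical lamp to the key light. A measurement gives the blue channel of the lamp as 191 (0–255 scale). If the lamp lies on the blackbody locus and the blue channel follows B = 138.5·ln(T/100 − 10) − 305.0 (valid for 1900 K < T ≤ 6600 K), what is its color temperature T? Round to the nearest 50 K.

ln(t − 10) = (191 + 305.0) / 138.5 = 3.5812.
t − 10 = e^3.5812 = 35.918, so t = 45.918.
T = 100·t = 4592 K → 4600 K to the nearest 50 K.

4600 K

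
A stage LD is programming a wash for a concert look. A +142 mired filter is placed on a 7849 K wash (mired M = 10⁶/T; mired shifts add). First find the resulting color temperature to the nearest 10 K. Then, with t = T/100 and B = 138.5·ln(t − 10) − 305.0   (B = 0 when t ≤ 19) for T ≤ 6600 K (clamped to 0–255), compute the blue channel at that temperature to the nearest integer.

152

M_in = 10⁶/7849 = 127.40; M_out = 127.40 + (+142) = 269.40.
T_out = 10⁶/269.40 = 3711.9 K → 3710 K; t = 37.1.
B = 138.5·ln(37.1 − 10) − 305.0 = 138.5·ln 27.1 − 305.0 = 138.5·3.2995 − 305.0 = 151.985.
Rounded: 152.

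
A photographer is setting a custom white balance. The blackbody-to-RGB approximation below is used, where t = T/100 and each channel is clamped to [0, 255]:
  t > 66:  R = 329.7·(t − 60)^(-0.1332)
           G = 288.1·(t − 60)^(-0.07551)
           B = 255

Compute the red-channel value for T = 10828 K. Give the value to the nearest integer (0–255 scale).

197

t = 10828/100 = 108.28; the t > 66 branch applies.
R = 329.7·(108.28 − 60)^(-0.1332) = 329.7·48.28^(-0.1332) = 329.7·0.59665 = 196.717.
Rounded: 197.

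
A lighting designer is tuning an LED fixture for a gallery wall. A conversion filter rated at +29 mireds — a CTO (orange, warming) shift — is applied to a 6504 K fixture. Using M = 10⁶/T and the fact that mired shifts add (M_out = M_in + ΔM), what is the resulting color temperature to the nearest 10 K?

M_in = 10⁶/6504 = 153.75 mireds.
M_out = 153.75 + (+29) = 182.75 mireds.
T_out = 10⁶/182.75 = 5471.9 K → 5470 K.

5470 K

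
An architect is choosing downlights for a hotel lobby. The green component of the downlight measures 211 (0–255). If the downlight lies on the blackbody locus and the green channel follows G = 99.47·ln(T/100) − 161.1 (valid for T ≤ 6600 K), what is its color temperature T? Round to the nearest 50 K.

4200 K

ln t = (211 + 161.1) / 99.47 = 3.7408.
t = e^3.7408 = 42.133.
T = 100·t = 4213 K → 4200 K to the nearest 50 K.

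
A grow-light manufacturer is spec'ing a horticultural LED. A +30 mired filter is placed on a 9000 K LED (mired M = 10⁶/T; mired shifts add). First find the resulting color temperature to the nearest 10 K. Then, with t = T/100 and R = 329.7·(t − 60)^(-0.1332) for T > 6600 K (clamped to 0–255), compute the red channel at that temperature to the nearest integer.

240

M_in = 10⁶/9000 = 111.11; M_out = 111.11 + (+30) = 141.11.
T_out = 10⁶/141.11 = 7086.6 K → 7090 K; t = 70.9.
R = 329.7·(70.9 − 60)^(-0.1332) = 329.7·10.9^(-0.1332) = 329.7·0.72747 = 239.847.
Rounded: 240.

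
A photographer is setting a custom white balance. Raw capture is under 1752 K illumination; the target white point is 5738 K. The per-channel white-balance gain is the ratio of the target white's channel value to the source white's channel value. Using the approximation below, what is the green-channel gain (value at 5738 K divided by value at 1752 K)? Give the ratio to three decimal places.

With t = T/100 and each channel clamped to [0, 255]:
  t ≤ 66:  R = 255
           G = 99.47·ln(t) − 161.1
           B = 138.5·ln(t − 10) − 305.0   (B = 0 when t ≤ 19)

1.954

At 1752 K (t = 17.52):
  G = 99.47·ln 17.52 − 161.1 = 99.47·2.8633 − 161.1 = 123.717.
At 5738 K (t = 57.38):
  G = 99.47·ln 57.38 − 161.1 = 99.47·4.0497 − 161.1 = 241.723.
Gain = 241.723 / 123.717 = 1.9538 → 1.954.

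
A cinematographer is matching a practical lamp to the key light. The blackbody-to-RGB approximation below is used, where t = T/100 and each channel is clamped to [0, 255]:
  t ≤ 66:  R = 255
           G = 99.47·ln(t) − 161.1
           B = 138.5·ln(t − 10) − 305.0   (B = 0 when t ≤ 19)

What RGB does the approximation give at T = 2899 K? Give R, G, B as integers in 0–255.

R=255, G=174, B=103

t = 2899/100 = 28.99; the t ≤ 66 branch applies.
R = 255 by definition for t ≤ 66.
G = 99.47·ln 28.99 − 161.1 = 99.47·3.3670 − 161.1 = 173.811.
B = 138.5·ln(28.99 − 10) − 305.0 = 138.5·ln 18.99 − 305.0 = 138.5·2.9439 − 305.0 = 102.732.
Rounded: (255, 174, 103).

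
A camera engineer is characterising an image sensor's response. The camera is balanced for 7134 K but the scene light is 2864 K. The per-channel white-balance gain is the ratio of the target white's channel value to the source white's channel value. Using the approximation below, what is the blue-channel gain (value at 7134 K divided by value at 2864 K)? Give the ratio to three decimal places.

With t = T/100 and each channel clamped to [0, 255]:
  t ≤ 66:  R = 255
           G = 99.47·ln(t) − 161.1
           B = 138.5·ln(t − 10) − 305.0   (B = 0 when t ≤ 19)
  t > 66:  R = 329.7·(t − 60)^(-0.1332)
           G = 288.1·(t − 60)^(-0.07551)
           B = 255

At 2864 K (t = 28.64):
  B = 138.5·ln(28.64 − 10) − 305.0 = 138.5·ln 18.64 − 305.0 = 138.5·2.9253 − 305.0 = 100.155.
At 7134 K (t = 71.34):
  B = 255 by definition for t > 66.
Gain = 255.000 / 100.155 = 2.5460 → 2.546.

2.546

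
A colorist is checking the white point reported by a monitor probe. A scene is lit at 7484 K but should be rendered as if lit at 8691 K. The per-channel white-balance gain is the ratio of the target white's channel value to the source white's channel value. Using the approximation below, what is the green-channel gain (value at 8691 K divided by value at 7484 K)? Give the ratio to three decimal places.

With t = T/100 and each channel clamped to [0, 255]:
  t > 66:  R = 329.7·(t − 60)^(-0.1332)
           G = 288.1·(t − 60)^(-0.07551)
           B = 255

0.956

At 7484 K (t = 74.84):
  G = 288.1·(74.84 − 60)^(-0.07551) = 288.1·14.84^(-0.07551) = 288.1·0.81573 = 235.011.
At 8691 K (t = 86.91):
  G = 288.1·(86.91 − 60)^(-0.07551) = 288.1·26.91^(-0.07551) = 288.1·0.77988 = 224.683.
Gain = 224.683 / 235.011 = 0.9561 → 0.956.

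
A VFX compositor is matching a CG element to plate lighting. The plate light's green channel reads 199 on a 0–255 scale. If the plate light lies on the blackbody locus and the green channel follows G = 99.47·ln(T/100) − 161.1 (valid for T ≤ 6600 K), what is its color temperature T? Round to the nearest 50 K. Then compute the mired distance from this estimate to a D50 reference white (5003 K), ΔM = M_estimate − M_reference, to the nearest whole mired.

+67 mireds

ln t = (199 + 161.1) / 99.47 = 3.6202.
t = e^3.6202 = 37.345.
T = 100·t = 3734 K → 3750 K to the nearest 50 K.
M_estimate = 10⁶/3750 = 266.67; M_reference = 10⁶/5003 = 199.88.
ΔM = 266.67 − 199.88 = 66.79 → +67 mireds.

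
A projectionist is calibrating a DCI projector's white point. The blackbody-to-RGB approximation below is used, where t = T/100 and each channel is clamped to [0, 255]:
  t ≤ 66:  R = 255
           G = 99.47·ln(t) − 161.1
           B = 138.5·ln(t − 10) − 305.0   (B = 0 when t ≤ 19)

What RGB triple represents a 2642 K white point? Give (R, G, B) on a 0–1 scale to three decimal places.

t = 2642/100 = 26.42; the t ≤ 66 branch applies.
R = 255 by definition for t ≤ 66.
G = 99.47·ln 26.42 − 161.1 = 99.47·3.2741 − 161.1 = 164.577.
B = 138.5·ln(26.42 − 10) − 305.0 = 138.5·ln 16.42 − 305.0 = 138.5·2.7985 − 305.0 = 82.592.
Dividing each by 255: (1.0000, 0.6454, 0.3239) → (1.000, 0.645, 0.324).

(1.000, 0.645, 0.324)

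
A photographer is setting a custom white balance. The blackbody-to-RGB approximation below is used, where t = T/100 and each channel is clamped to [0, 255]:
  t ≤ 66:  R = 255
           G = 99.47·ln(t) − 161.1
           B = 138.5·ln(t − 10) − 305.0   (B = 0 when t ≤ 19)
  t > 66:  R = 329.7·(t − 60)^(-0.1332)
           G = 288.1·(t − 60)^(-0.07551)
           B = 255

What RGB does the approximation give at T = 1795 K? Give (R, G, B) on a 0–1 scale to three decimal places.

(1.000, 0.495, 0.000)

t = 1795/100 = 17.95; the t ≤ 66 branch applies.
R = 255 by definition for t ≤ 66.
G = 99.47·ln 17.95 − 161.1 = 99.47·2.8876 − 161.1 = 126.129.
t = 17.95 ≤ 19, so B = 0.
Dividing each by 255: (1.0000, 0.4946, 0.0000) → (1.000, 0.495, 0.000).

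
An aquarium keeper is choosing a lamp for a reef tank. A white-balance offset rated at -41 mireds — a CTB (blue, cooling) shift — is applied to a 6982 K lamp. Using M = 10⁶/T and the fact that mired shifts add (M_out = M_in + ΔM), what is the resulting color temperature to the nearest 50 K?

M_in = 10⁶/6982 = 143.23 mireds.
M_out = 143.23 + (-41) = 102.23 mireds.
T_out = 10⁶/102.23 = 9782.3 K → 9800 K.

9800 K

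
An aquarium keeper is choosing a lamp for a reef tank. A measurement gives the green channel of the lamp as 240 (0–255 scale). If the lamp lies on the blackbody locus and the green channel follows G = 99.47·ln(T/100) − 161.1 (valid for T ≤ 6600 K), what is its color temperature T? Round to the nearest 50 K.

ln t = (240 + 161.1) / 99.47 = 4.0324.
t = e^4.0324 = 56.394.
T = 100·t = 5639 K → 5650 K to the nearest 50 K.

5650 K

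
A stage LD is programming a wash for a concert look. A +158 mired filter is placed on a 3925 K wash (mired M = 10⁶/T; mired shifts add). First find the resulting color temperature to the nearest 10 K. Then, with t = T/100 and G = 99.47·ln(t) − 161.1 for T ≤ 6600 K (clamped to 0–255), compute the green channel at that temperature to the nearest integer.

M_in = 10⁶/3925 = 254.78; M_out = 254.78 + (+158) = 412.78.
T_out = 10⁶/412.78 = 2422.6 K → 2420 K; t = 24.2.
G = 99.47·ln 24.2 − 161.1 = 99.47·3.1864 − 161.1 = 155.846.
Rounded: 156.

156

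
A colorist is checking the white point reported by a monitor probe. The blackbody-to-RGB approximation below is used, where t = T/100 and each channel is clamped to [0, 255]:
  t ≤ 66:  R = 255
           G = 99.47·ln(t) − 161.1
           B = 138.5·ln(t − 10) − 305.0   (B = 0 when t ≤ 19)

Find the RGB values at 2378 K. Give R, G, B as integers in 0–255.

R=255, G=154, B=58

t = 2378/100 = 23.78; the t ≤ 66 branch applies.
R = 255 by definition for t ≤ 66.
G = 99.47·ln 23.78 − 161.1 = 99.47·3.1688 − 161.1 = 154.105.
B = 138.5·ln(23.78 − 10) − 305.0 = 138.5·ln 13.78 − 305.0 = 138.5·2.6232 − 305.0 = 58.316.
Rounded: (255, 154, 58).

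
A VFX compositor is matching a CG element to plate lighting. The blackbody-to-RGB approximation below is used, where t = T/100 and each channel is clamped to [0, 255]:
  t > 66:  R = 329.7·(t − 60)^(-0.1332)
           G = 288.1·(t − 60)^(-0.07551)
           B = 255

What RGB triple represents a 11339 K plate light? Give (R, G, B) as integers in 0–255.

(194, 213, 255)

t = 11339/100 = 113.39; the t > 66 branch applies.
R = 329.7·(113.39 − 60)^(-0.1332) = 329.7·53.39^(-0.1332) = 329.7·0.58871 = 194.098.
G = 288.1·(113.39 − 60)^(-0.07551) = 288.1·53.39^(-0.07551) = 288.1·0.74056 = 213.355.
B = 255 by definition for t > 66.
Rounded: (194, 213, 255).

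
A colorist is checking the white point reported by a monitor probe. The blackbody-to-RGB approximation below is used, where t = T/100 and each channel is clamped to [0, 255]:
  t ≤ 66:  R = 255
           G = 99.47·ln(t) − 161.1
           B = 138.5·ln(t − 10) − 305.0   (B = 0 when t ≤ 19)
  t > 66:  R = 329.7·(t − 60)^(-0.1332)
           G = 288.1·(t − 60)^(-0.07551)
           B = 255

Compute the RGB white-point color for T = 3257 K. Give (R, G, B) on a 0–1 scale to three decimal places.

t = 3257/100 = 32.57; the t ≤ 66 branch applies.
R = 255 by definition for t ≤ 66.
G = 99.47·ln 32.57 − 161.1 = 99.47·3.4834 − 161.1 = 185.393.
B = 138.5·ln(32.57 − 10) − 305.0 = 138.5·ln 22.57 − 305.0 = 138.5·3.1166 − 305.0 = 126.652.
Dividing each by 255: (1.0000, 0.7270, 0.4967) → (1.000, 0.727, 0.497).

(1.000, 0.727, 0.497)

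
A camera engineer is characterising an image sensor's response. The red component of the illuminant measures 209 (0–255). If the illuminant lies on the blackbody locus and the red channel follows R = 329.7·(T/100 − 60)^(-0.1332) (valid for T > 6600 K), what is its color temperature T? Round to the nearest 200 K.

9000 K

(t − 60)^(-0.1332) = 209/329.7 = 0.63391.
t − 60 = 0.63391^(1/-0.1332) = 0.63391^(-7.508) = 30.639, so t = 90.639.
T = 100·t = 9064 K → 9000 K to the nearest 200 K.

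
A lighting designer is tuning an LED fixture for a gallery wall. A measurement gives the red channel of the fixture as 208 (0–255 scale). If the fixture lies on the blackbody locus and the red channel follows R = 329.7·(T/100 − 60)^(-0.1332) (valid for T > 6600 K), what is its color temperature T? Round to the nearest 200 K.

(t − 60)^(-0.1332) = 208/329.7 = 0.63088.
t − 60 = 0.63088^(1/-0.1332) = 0.63088^(-7.508) = 31.763, so t = 91.763.
T = 100·t = 9176 K → 9200 K to the nearest 200 K.

9200 K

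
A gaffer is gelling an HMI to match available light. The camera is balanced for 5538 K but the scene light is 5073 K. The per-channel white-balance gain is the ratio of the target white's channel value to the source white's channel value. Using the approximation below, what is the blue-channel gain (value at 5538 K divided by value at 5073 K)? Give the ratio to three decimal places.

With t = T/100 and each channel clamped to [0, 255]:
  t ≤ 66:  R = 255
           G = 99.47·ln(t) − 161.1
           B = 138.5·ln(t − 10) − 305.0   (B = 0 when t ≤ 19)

At 5073 K (t = 50.73):
  B = 138.5·ln(50.73 − 10) − 305.0 = 138.5·ln 40.73 − 305.0 = 138.5·3.7070 − 305.0 = 208.415.
At 5538 K (t = 55.38):
  B = 138.5·ln(55.38 − 10) − 305.0 = 138.5·ln 45.38 − 305.0 = 138.5·3.8151 − 305.0 = 223.387.
Gain = 223.387 / 208.415 = 1.0718 → 1.072.

1.072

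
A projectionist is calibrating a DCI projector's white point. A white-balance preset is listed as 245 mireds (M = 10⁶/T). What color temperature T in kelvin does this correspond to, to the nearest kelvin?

4082 K

T = 10⁶ / 245 = 4081.63 K → 4082 K.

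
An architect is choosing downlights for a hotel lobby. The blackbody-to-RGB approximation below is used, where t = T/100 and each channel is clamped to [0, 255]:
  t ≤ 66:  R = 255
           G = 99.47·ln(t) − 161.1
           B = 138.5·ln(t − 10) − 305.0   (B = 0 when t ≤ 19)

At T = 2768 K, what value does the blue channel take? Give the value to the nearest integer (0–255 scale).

t = 2768/100 = 27.68; the t ≤ 66 branch applies.
B = 138.5·ln(27.68 − 10) − 305.0 = 138.5·ln 17.68 − 305.0 = 138.5·2.8724 − 305.0 = 92.832.
Rounded: 93.

93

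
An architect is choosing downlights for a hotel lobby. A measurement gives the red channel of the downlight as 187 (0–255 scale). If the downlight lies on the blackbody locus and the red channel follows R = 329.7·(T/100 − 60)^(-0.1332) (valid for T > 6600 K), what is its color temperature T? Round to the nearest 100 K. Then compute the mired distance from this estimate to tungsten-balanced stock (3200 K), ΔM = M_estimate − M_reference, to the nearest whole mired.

(t − 60)^(-0.1332) = 187/329.7 = 0.56718.
t − 60 = 0.56718^(1/-0.1332) = 0.56718^(-7.508) = 70.620, so t = 130.620.
T = 100·t = 13062 K → 13100 K to the nearest 100 K.
M_estimate = 10⁶/13100 = 76.34; M_reference = 10⁶/3200 = 312.50.
ΔM = 76.34 − 312.50 = -236.16 → -236 mireds.

-236 mireds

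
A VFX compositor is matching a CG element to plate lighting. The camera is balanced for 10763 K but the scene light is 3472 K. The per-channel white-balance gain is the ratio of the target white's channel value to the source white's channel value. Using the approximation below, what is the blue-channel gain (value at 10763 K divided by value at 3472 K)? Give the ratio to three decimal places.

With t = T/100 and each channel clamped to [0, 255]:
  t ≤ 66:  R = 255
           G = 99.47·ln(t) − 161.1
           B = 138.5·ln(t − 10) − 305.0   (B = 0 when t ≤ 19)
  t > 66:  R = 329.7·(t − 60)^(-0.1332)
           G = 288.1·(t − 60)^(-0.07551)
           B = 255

1.831

At 3472 K (t = 34.72):
  B = 138.5·ln(34.72 − 10) − 305.0 = 138.5·ln 24.72 − 305.0 = 138.5·3.2076 − 305.0 = 139.254.
At 10763 K (t = 107.63):
  B = 255 by definition for t > 66.
Gain = 255.000 / 139.254 = 1.8312 → 1.831.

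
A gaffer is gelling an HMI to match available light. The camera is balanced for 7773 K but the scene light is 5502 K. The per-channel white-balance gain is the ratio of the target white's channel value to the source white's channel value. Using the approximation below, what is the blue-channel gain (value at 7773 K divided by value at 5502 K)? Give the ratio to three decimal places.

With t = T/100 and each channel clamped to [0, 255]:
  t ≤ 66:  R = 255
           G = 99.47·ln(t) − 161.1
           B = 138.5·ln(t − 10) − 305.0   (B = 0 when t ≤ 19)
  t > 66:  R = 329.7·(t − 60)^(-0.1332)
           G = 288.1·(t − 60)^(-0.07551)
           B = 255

1.147

At 5502 K (t = 55.02):
  B = 138.5·ln(55.02 − 10) − 305.0 = 138.5·ln 45.02 − 305.0 = 138.5·3.8071 − 305.0 = 222.284.
At 7773 K (t = 77.73):
  B = 255 by definition for t > 66.
Gain = 255.000 / 222.284 = 1.1472 → 1.147.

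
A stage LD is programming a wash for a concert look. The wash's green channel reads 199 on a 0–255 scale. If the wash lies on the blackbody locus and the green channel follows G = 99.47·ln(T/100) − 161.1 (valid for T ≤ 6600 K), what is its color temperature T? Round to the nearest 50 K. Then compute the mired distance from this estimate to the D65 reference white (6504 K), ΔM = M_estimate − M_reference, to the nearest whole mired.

ln t = (199 + 161.1) / 99.47 = 3.6202.
t = e^3.6202 = 37.345.
T = 100·t = 3734 K → 3750 K to the nearest 50 K.
M_estimate = 10⁶/3750 = 266.67; M_reference = 10⁶/6504 = 153.75.
ΔM = 266.67 − 153.75 = 112.92 → +113 mireds.

+113 mireds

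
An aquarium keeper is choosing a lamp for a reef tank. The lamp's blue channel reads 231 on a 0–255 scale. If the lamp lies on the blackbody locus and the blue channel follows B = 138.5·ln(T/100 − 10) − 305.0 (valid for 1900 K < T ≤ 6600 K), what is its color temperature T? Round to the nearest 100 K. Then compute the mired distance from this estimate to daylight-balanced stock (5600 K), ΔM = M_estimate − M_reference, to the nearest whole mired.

-6 mireds

ln(t − 10) = (231 + 305.0) / 138.5 = 3.8700.
t − 10 = e^3.8700 = 47.944, so t = 57.944.
T = 100·t = 5794 K → 5800 K to the nearest 100 K.
M_estimate = 10⁶/5800 = 172.41; M_reference = 10⁶/5600 = 178.57.
ΔM = 172.41 − 178.57 = -6.16 → -6 mireds.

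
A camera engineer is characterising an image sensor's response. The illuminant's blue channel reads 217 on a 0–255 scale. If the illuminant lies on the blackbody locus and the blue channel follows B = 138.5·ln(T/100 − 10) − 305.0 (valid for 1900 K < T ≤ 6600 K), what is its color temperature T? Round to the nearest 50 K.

ln(t − 10) = (217 + 305.0) / 138.5 = 3.7690.
t − 10 = e^3.7690 = 43.335, so t = 53.335.
T = 100·t = 5333 K → 5350 K to the nearest 50 K.

5350 K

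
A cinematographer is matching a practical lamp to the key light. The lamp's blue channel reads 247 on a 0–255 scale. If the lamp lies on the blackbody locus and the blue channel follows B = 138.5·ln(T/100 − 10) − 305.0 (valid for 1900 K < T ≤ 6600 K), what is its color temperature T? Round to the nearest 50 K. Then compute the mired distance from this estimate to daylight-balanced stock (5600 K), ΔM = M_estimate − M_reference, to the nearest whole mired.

-22 mireds

ln(t − 10) = (247 + 305.0) / 138.5 = 3.9856.
t − 10 = e^3.9856 = 53.815, so t = 63.815.
T = 100·t = 6382 K → 6400 K to the nearest 50 K.
M_estimate = 10⁶/6400 = 156.25; M_reference = 10⁶/5600 = 178.57.
ΔM = 156.25 − 178.57 = -22.32 → -22 mireds.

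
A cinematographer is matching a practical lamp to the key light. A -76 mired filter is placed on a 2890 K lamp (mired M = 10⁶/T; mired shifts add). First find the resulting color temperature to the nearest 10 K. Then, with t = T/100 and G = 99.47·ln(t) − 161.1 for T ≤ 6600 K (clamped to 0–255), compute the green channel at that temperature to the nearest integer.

M_in = 10⁶/2890 = 346.02; M_out = 346.02 + (-76) = 270.02.
T_out = 10⁶/270.02 = 3703.4 K → 3700 K; t = 37.
G = 99.47·ln 37 − 161.1 = 99.47·3.6109 − 161.1 = 198.078.
Rounded: 198.

198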